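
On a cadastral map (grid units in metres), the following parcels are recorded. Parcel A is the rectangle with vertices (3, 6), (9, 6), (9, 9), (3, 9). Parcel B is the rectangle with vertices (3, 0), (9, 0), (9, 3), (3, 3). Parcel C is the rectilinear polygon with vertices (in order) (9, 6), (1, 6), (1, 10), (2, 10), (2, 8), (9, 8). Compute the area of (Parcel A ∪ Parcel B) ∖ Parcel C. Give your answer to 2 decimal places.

|Parcel A ∪ Parcel B| = 36.
|(Parcel A ∪ Parcel B) ∩ Parcel C| = 12.
|(Parcel A ∪ Parcel B) ∖ Parcel C| = 36 − 12 = 24.00.

24.00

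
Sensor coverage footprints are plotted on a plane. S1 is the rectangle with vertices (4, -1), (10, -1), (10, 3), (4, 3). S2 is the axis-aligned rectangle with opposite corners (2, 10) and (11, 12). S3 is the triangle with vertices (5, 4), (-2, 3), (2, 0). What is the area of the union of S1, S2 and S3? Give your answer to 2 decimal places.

54.46

By inclusion–exclusion:
Individual areas: |S1| = 24, |S2| = 18, |S3| = 12.5.
|S1∩S2| = 0 (no overlap).
|S1∩S3| = 0.0417.
|S2∩S3| = 0.
|S1∩S2∩S3| = 0.
|S1 ∪ S2 ∪ S3| = 54.5 − 0.0417 + 0 = 54.46.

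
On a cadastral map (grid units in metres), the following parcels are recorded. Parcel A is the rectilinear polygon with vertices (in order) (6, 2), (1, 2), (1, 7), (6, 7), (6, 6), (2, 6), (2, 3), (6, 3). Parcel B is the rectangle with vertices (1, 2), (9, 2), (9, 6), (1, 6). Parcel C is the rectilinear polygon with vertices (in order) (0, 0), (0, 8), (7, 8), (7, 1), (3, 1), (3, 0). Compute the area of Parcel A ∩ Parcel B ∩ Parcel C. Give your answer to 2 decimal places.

8.00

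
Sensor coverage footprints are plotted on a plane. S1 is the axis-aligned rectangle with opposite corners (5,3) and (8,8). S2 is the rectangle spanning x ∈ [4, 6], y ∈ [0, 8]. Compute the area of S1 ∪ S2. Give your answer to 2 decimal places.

By inclusion–exclusion:
Individual areas: |S1| = 15, |S2| = 16.
|S1∩S2|: x∈[5,6], y∈[3,8] → 1·5 = 5.
|S1 ∪ S2| = 31 − 5 = 26.00.

26.00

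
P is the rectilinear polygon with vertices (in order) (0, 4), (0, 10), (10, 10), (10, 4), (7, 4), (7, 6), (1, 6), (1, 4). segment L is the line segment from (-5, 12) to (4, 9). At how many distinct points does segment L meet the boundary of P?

1

The segment meets the boundary at (1,10).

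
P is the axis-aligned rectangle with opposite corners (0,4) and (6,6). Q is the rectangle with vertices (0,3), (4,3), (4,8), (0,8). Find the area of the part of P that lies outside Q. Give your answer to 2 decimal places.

4.00

|P∩Q|: x∈[0,4], y∈[4,6] → 4·2 = 8.
|P| = 12.
|P ∖ Q| = |P| − |P∩Q| = 12 − 8 = 4.00.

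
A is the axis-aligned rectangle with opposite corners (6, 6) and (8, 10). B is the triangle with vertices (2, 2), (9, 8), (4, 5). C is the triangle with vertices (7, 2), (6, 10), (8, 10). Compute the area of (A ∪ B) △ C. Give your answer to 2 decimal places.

7.64

|A ∪ B| = 11.6619.
|(A ∪ B) ∩ C| = 6.0108.
|(A ∪ B) △ C| = 11.6619 + 8 − 12.0215 = 7.64.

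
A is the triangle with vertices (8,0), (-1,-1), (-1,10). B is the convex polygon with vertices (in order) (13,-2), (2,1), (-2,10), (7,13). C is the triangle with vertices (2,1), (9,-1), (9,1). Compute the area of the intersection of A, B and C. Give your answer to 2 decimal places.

3.93

The intersection is the polygon with vertices (2,1), (7.1,1), (8,0), (6.342,-0.184).
By the shoelace formula its area is 3.93.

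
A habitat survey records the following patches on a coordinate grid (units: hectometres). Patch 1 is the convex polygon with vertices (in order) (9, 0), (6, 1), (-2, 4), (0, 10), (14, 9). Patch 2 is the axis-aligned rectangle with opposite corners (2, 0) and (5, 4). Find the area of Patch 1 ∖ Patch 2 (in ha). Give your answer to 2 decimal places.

96.81

|Patch 1| = 103, |Patch 1∩Patch 2| = 6.1875.
|Patch 1 ∖ Patch 2| = |Patch 1| − |Patch 1∩Patch 2| = 103 − 6.1875 = 96.81.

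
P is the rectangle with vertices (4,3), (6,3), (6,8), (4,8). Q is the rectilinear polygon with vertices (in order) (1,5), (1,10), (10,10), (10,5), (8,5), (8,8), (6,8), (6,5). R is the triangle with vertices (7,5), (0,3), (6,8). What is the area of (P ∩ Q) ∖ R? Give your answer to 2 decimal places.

|P ∩ Q| = 6.
|(P ∩ Q) ∩ R| = 4.3333.
|(P ∩ Q) ∖ R| = 6 − 4.3333 = 1.67.

1.67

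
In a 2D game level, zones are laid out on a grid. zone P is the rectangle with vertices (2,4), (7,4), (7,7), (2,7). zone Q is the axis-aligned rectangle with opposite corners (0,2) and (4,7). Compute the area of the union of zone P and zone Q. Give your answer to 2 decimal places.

By inclusion–exclusion:
Individual areas: |zone P| = 15, |zone Q| = 20.
|zone P∩zone Q|: x∈[2,4], y∈[4,7] → 2·3 = 6.
|zone P ∪ zone Q| = 35 − 6 = 29.00.

29.00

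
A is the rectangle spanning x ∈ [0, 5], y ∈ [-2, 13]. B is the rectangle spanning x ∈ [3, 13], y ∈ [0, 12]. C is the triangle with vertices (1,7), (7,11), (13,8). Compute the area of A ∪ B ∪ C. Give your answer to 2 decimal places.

171.00

By inclusion–exclusion:
Individual areas: |A| = 75, |B| = 120, |C| = 21.
|A∩B|: x∈[3,5], y∈[0,12] → 2·12 = 24.
|A∩C| = 4.6667.
|B∩C| = 19.8333.
|A∩B∩C| = 3.5.
|A ∪ B ∪ C| = 216 − 48.5 + 3.5 = 171.00.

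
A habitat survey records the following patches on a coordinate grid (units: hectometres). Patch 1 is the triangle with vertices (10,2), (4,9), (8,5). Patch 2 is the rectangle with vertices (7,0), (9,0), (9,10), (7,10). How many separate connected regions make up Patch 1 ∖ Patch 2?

Patch 1 ∖ Patch 2 splits into 2 disjoint pieces (area 0.1667, area 0.75).

2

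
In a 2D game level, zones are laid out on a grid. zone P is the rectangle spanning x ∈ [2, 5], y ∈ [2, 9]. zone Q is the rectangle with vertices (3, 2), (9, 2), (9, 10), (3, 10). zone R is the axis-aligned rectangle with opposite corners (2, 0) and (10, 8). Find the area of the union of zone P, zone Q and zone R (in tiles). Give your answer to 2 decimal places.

77.00

By inclusion–exclusion:
Individual areas: |zone P| = 21, |zone Q| = 48, |zone R| = 64.
|zone P∩zone Q|: x∈[3,5], y∈[2,9] → 2·7 = 14.
|zone P∩zone R|: x∈[2,5], y∈[2,8] → 3·6 = 18.
|zone Q∩zone R|: x∈[3,9], y∈[2,8] → 6·6 = 36.
|zone P∩zone Q∩zone R| = 12.
|zone P ∪ zone Q ∪ zone R| = 133 − 68 + 12 = 77.00.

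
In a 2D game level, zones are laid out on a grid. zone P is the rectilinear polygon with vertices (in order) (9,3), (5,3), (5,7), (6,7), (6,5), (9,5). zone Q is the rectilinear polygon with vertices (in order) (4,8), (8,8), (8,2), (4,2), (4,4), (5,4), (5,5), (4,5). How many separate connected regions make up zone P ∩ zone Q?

1

zone P ∩ zone Q is a single connected region.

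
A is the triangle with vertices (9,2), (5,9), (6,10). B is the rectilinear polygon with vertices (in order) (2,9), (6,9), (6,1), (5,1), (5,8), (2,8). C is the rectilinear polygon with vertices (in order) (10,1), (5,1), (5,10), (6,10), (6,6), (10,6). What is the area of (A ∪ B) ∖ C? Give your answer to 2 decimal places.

|A ∪ B| = 15.625.
|(A ∪ B) ∩ C| = 10.0714.
|(A ∪ B) ∖ C| = 15.625 − 10.0714 = 5.55.

5.55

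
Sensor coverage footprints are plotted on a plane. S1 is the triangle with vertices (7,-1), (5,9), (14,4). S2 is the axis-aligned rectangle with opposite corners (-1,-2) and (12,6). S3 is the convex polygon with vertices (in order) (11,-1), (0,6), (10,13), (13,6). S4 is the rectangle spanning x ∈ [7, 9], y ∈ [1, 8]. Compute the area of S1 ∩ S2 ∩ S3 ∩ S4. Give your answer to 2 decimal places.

9.77

The intersection is the polygon with vertices (7,1.546), (7,6), (9,6), (9,1), (7.857,1).
By the shoelace formula its area is 9.77.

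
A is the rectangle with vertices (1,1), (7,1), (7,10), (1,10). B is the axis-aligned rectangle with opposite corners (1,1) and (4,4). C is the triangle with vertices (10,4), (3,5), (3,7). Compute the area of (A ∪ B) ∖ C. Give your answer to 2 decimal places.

|A ∪ B| = 54.
|(A ∪ B) ∩ C| = 5.7143.
|(A ∪ B) ∖ C| = 54 − 5.7143 = 48.29.

48.29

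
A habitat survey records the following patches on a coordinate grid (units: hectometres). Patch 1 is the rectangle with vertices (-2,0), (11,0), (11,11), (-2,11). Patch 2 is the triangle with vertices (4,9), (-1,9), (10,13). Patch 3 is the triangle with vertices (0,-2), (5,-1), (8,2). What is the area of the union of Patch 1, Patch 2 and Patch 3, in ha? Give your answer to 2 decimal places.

By inclusion–exclusion:
Individual areas: |Patch 1| = 143, |Patch 2| = 10, |Patch 3| = 6.
|Patch 1∩Patch 2| = 7.5.
|Patch 1∩Patch 3| = 2.
|Patch 2∩Patch 3| = 0.
|Patch 1∩Patch 2∩Patch 3| = 0.
|Patch 1 ∪ Patch 2 ∪ Patch 3| = 159 − 9.5 + 0 = 149.50.

149.50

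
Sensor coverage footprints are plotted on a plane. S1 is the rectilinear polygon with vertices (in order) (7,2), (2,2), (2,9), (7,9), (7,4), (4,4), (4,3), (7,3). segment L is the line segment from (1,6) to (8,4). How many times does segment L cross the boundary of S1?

The segment meets the boundary at (7,4.286), (2,5.714).

2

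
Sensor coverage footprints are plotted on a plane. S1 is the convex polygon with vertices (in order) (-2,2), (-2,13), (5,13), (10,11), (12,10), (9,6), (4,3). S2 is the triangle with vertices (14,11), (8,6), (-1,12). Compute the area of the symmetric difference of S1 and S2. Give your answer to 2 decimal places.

77.50

|S1| = 110.5, |S2| = 40.5, |S1∩S2| = 36.7489.
|S1 △ S2| = |S1| + |S2| − 2·|S1∩S2| = 110.5 + 40.5 − 73.4978 = 77.50.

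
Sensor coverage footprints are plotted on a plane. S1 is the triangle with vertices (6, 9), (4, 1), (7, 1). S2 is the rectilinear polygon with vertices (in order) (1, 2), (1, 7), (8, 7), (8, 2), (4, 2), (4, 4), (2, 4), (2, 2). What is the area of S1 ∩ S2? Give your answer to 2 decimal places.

The intersection is the polygon with vertices (5.5,7), (6.25,7), (6.875,2), (4.25,2).
By the shoelace formula its area is 8.44.

8.44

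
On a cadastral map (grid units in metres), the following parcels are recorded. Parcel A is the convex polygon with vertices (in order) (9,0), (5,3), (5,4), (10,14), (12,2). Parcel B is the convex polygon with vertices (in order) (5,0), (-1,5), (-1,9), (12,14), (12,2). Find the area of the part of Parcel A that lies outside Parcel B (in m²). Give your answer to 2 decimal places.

2.57

|Parcel A| = 52, |Parcel A∩Parcel B| = 49.4257.
|Parcel A ∖ Parcel B| = |Parcel A| − |Parcel A∩Parcel B| = 52 − 49.4257 = 2.57.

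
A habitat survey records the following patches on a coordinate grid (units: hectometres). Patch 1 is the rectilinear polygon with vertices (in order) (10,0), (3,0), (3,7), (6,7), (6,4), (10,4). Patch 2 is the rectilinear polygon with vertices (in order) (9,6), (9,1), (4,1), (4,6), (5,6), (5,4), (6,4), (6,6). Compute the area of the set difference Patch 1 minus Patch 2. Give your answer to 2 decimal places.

20.00

|Patch 1| = 37, |Patch 1∩Patch 2| = 17.
|Patch 1 ∖ Patch 2| = |Patch 1| − |Patch 1∩Patch 2| = 37 − 17 = 20.00.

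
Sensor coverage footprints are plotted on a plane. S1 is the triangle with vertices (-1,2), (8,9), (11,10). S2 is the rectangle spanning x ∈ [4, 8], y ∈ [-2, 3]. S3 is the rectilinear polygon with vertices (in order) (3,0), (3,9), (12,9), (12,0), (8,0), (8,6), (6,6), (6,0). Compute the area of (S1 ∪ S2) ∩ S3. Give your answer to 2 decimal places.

|S1 ∪ S2| = 26.
|(S1 ∪ S2) ∩ S3| = 10.36.

10.36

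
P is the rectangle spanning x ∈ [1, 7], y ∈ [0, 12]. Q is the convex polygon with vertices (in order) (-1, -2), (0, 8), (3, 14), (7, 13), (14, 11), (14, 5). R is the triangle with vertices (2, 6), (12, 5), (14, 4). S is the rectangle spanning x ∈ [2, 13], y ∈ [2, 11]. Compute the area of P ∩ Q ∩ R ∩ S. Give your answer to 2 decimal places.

The intersection is the polygon with vertices (2,6), (7,5.5), (7,5.167).
By the shoelace formula its area is 0.83.

0.83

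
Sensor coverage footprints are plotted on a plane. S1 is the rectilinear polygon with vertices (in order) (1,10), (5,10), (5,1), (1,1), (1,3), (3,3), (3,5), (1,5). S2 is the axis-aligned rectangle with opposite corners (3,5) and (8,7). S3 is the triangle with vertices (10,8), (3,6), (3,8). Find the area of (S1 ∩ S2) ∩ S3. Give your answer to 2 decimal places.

The region (S1 ∩ S2) ∩ S3 is the polygon with vertices (3,7), (5,7), (5,6.571), (3,6).
By the shoelace formula its area is 1.43.

1.43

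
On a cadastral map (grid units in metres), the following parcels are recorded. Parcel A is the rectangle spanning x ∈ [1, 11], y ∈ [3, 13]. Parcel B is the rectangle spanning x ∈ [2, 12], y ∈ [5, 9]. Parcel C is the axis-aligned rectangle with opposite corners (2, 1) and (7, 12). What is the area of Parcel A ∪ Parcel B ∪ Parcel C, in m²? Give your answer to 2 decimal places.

By inclusion–exclusion:
Individual areas: |Parcel A| = 100, |Parcel B| = 40, |Parcel C| = 55.
|Parcel A∩Parcel B|: x∈[2,11], y∈[5,9] → 9·4 = 36.
|Parcel A∩Parcel C|: x∈[2,7], y∈[3,12] → 5·9 = 45.
|Parcel B∩Parcel C|: x∈[2,7], y∈[5,9] → 5·4 = 20.
|Parcel A∩Parcel B∩Parcel C| = 20.
|Parcel A ∪ Parcel B ∪ Parcel C| = 195 − 101 + 20 = 114.00.

114.00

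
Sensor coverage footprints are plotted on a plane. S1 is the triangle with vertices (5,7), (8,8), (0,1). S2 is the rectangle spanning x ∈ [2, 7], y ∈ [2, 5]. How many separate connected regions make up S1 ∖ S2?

S1 ∖ S2 splits into 2 disjoint pieces (area 4.0238, area 0.65).

2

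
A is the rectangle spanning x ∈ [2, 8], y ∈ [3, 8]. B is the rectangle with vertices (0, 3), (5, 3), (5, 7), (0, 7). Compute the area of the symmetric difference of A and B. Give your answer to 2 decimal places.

26.00

|A∩B|: x∈[2,5], y∈[3,7] → 3·4 = 12.
|A △ B| = |A| + |B| − 2·|A∩B| = 30 + 20 − 24 = 26.00.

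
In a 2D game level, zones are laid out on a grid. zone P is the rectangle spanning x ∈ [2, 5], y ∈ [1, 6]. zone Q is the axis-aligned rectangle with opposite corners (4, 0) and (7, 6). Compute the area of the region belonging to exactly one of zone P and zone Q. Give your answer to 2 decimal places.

23.00

|zone P∩zone Q|: x∈[4,5], y∈[1,6] → 1·5 = 5.
|zone P △ zone Q| = |zone P| + |zone Q| − 2·|zone P∩zone Q| = 15 + 18 − 10 = 23.00.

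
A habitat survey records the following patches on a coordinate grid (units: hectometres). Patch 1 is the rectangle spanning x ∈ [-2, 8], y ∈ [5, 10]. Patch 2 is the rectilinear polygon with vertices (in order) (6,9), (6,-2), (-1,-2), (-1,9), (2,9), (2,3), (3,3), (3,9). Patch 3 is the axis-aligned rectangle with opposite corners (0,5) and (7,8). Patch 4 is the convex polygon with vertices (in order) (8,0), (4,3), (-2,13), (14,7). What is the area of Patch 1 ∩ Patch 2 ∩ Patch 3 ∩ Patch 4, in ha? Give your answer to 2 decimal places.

9.83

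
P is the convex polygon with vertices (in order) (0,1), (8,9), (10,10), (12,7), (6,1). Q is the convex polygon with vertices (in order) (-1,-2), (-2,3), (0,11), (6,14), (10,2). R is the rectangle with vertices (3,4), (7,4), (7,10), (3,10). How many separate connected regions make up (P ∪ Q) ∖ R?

(P ∪ Q) ∖ R is a single connected region.

1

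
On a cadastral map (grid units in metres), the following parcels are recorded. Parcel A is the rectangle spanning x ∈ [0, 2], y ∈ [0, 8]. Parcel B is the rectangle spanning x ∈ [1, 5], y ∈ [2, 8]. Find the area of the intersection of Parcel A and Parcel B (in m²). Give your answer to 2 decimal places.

|Parcel A∩Parcel B|: x∈[1,2], y∈[2,8] → 1·6 = 6.

6.00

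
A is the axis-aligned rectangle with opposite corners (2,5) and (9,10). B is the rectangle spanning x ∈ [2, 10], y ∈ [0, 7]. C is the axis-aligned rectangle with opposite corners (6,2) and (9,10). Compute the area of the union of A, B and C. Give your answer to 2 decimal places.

By inclusion–exclusion:
Individual areas: |A| = 35, |B| = 56, |C| = 24.
|A∩B|: x∈[2,9], y∈[5,7] → 7·2 = 14.
|A∩C|: x∈[6,9], y∈[5,10] → 3·5 = 15.
|B∩C|: x∈[6,9], y∈[2,7] → 3·5 = 15.
|A∩B∩C| = 6.
|A ∪ B ∪ C| = 115 − 44 + 6 = 77.00.

77.00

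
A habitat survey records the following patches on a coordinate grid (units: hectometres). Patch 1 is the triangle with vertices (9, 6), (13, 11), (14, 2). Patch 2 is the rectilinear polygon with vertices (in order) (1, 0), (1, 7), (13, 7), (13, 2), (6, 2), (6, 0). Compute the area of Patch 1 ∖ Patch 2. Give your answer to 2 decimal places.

10.50

|Patch 1| = 20.5, |Patch 1∩Patch 2| = 10.
|Patch 1 ∖ Patch 2| = |Patch 1| − |Patch 1∩Patch 2| = 20.5 − 10 = 10.50.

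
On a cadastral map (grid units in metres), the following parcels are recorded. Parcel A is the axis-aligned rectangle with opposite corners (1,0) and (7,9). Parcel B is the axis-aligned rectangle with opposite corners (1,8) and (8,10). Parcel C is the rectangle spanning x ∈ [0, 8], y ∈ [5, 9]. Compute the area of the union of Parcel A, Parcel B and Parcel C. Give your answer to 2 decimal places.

69.00

By inclusion–exclusion:
Individual areas: |Parcel A| = 54, |Parcel B| = 14, |Parcel C| = 32.
|Parcel A∩Parcel B|: x∈[1,7], y∈[8,9] → 6·1 = 6.
|Parcel A∩Parcel C|: x∈[1,7], y∈[5,9] → 6·4 = 24.
|Parcel B∩Parcel C|: x∈[1,8], y∈[8,9] → 7·1 = 7.
|Parcel A∩Parcel B∩Parcel C| = 6.
|Parcel A ∪ Parcel B ∪ Parcel C| = 100 − 37 + 6 = 69.00.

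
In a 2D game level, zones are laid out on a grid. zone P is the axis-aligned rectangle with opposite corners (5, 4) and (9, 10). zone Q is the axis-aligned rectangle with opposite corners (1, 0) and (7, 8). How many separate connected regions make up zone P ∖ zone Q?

zone P ∖ zone Q is a single connected region.

1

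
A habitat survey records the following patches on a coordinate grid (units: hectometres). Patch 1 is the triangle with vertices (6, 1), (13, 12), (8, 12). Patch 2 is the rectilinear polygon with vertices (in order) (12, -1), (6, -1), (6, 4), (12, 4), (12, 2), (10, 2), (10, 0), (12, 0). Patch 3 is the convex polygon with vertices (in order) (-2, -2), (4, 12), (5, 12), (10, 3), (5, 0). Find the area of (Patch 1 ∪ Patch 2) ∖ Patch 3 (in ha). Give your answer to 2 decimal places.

38.22

|Patch 1 ∪ Patch 2| = 51.4545.
|(Patch 1 ∪ Patch 2) ∩ Patch 3| = 13.232.
|(Patch 1 ∪ Patch 2) ∖ Patch 3| = 51.4545 − 13.232 = 38.22.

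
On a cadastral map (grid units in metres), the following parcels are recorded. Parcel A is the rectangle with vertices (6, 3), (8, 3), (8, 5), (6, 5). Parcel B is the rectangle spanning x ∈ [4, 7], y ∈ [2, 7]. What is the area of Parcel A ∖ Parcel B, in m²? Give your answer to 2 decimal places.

|Parcel A∩Parcel B|: x∈[6,7], y∈[3,5] → 1·2 = 2.
|Parcel A| = 4.
|Parcel A ∖ Parcel B| = |Parcel A| − |Parcel A∩Parcel B| = 4 − 2 = 2.00.

2.00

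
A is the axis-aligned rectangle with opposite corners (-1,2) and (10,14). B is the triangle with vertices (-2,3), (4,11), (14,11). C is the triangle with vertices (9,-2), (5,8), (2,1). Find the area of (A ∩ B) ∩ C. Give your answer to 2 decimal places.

0.99

The region (A ∩ B) ∩ C is the polygon with vertices (4.182,6.091), (5,8), (5.5,6.75).
By the shoelace formula its area is 0.99.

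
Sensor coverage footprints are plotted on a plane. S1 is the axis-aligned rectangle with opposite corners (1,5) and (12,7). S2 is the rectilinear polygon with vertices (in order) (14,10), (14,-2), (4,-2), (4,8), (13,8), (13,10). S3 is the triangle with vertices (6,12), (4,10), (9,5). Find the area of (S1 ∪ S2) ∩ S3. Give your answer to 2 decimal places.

2.57

The region (S1 ∪ S2) ∩ S3 is the polygon with vertices (7.714,8), (9,5), (6,8).
By the shoelace formula its area is 2.57.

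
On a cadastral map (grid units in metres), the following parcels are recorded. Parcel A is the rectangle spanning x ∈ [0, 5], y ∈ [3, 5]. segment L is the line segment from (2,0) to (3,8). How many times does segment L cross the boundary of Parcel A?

2

The segment meets the boundary at (2.625,5), (2.375,3).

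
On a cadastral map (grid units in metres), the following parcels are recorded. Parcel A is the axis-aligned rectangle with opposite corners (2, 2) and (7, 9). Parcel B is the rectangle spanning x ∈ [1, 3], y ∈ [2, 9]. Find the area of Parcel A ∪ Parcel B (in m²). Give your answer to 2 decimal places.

42.00

By inclusion–exclusion:
Individual areas: |Parcel A| = 35, |Parcel B| = 14.
|Parcel A∩Parcel B|: x∈[2,3], y∈[2,9] → 1·7 = 7.
|Parcel A ∪ Parcel B| = 49 − 7 = 42.00.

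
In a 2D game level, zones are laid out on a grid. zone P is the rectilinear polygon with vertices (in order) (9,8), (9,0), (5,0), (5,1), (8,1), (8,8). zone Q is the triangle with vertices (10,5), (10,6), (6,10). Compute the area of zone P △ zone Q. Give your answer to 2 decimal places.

|zone P| = 11, |zone Q| = 2, |zone P∩zone Q| = 0.625.
|zone P △ zone Q| = |zone P| + |zone Q| − 2·|zone P∩zone Q| = 11 + 2 − 1.25 = 11.75.

11.75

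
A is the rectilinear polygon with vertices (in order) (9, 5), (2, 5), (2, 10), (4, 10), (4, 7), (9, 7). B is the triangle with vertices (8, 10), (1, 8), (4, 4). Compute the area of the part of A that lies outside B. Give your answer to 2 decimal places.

|A| = 20, |A∩B| = 8.7679.
|A ∖ B| = |A| − |A∩B| = 20 − 8.7679 = 11.23.

11.23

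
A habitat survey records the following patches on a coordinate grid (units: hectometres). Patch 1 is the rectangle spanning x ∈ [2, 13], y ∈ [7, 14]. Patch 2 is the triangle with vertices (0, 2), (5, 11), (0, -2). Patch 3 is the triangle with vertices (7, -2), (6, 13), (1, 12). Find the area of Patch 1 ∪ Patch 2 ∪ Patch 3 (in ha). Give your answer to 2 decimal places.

101.49

By inclusion–exclusion:
Individual areas: |Patch 1| = 77, |Patch 2| = 10, |Patch 3| = 38.
|Patch 1∩Patch 2| = 1.3675.
|Patch 1∩Patch 3| = 22.0762.
|Patch 2∩Patch 3| = 1.3622.
|Patch 1∩Patch 2∩Patch 3| = 1.2998.
|Patch 1 ∪ Patch 2 ∪ Patch 3| = 125 − 24.806 + 1.2998 = 101.49.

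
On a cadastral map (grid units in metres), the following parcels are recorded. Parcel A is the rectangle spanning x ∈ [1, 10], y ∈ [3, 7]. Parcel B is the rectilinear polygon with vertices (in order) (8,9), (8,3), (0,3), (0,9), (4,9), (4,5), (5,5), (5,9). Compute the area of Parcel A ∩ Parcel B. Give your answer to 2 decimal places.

26.00

The intersection is the polygon with vertices (8,7), (8,3), (1,3), (1,7), (4,7), (4,5), (5,5), (5,7).
By the shoelace formula its area is 26.00.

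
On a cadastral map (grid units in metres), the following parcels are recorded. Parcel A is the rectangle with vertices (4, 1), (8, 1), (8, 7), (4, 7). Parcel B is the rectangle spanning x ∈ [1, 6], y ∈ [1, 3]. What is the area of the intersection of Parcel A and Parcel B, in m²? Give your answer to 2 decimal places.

4.00

|Parcel A∩Parcel B|: x∈[4,6], y∈[1,3] → 2·2 = 4.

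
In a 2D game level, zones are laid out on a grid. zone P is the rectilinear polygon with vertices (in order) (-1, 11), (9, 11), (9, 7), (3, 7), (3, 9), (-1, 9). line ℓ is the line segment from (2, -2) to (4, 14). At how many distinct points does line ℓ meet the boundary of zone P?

The segment meets the boundary at (3.625,11), (3.125,7).

2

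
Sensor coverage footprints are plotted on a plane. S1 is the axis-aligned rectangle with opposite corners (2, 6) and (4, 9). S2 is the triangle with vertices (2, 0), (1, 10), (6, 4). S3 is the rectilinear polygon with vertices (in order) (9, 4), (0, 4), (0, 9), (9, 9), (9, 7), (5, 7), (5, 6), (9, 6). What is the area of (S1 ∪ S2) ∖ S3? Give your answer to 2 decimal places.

|S1 ∪ S2| = 24.8.
|(S1 ∪ S2) ∩ S3| = 15.6333.
|(S1 ∪ S2) ∖ S3| = 24.8 − 15.6333 = 9.17.

9.17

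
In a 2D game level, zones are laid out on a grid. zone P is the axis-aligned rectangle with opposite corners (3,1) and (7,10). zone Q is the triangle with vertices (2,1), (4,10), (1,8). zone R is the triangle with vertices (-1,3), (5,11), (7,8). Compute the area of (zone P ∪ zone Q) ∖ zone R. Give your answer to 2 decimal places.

|zone P ∪ zone Q| = 45.5833.
|(zone P ∪ zone Q) ∩ zone R| = 14.2795.
|(zone P ∪ zone Q) ∖ zone R| = 45.5833 − 14.2795 = 31.30.

31.30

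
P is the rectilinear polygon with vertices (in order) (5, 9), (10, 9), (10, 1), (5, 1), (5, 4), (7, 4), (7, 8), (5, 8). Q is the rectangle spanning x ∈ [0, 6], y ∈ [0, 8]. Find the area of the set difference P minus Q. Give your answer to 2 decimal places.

|P| = 32, |P∩Q| = 3.
|P ∖ Q| = |P| − |P∩Q| = 32 − 3 = 29.00.

29.00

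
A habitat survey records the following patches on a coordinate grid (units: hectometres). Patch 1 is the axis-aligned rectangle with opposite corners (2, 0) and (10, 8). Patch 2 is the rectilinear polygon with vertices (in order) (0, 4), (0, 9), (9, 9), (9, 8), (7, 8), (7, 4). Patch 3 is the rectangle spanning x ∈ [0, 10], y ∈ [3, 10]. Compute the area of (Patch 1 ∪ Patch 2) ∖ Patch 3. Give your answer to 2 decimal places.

24.00

|Patch 1 ∪ Patch 2| = 81.
|(Patch 1 ∪ Patch 2) ∩ Patch 3| = 57.
|(Patch 1 ∪ Patch 2) ∖ Patch 3| = 81 − 57 = 24.00.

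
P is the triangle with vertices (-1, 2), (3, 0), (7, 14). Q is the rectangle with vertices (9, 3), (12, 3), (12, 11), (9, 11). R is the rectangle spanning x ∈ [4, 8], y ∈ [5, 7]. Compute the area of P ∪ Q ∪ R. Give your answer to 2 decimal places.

By inclusion–exclusion:
Individual areas: |P| = 32, |Q| = 24, |R| = 8.
|P∩Q| = 0.
|P∩R| = 1.4286.
|Q∩R| = 0 (no overlap).
|P∩Q∩R| = 0.
|P ∪ Q ∪ R| = 64 − 1.4286 + 0 = 62.57.

62.57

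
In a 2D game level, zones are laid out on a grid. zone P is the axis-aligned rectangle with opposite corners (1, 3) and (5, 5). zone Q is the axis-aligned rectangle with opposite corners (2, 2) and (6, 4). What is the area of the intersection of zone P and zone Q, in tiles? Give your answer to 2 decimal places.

|zone P∩zone Q|: x∈[2,5], y∈[3,4] → 3·1 = 3.

3.00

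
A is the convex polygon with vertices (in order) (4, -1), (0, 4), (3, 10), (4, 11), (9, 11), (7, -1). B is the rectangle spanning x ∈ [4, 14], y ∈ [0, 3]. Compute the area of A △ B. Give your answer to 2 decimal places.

83.00

|A| = 73.5, |B| = 30, |A∩B| = 10.25.
|A △ B| = |A| + |B| − 2·|A∩B| = 73.5 + 30 − 20.5 = 83.00.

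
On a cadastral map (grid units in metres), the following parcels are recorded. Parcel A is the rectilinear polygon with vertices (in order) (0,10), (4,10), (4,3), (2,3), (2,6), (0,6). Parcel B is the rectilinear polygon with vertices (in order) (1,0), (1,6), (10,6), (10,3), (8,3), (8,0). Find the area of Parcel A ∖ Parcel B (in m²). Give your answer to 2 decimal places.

|Parcel A| = 22, |Parcel A∩Parcel B| = 6.
|Parcel A ∖ Parcel B| = |Parcel A| − |Parcel A∩Parcel B| = 22 − 6 = 16.00.

16.00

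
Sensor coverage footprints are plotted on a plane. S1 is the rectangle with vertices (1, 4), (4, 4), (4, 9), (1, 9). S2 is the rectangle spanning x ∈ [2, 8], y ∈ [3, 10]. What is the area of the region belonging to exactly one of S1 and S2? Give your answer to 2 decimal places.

37.00

|S1∩S2|: x∈[2,4], y∈[4,9] → 2·5 = 10.
|S1 △ S2| = |S1| + |S2| − 2·|S1∩S2| = 15 + 42 − 20 = 37.00.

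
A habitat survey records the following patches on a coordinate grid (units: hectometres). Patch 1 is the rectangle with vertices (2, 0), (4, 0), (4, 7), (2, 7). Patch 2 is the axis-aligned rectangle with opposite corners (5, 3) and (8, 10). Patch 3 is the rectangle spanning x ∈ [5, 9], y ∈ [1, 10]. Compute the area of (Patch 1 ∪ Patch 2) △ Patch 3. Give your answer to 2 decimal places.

|Patch 1 ∪ Patch 2| = 35.
|(Patch 1 ∪ Patch 2) ∩ Patch 3| = 21.
|(Patch 1 ∪ Patch 2) △ Patch 3| = 35 + 36 − 42 = 29.00.

29.00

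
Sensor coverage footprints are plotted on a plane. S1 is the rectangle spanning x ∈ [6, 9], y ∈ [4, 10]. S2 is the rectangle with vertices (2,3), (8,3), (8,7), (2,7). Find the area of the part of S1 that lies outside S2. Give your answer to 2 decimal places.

|S1∩S2|: x∈[6,8], y∈[4,7] → 2·3 = 6.
|S1| = 18.
|S1 ∖ S2| = |S1| − |S1∩S2| = 18 − 6 = 12.00.

12.00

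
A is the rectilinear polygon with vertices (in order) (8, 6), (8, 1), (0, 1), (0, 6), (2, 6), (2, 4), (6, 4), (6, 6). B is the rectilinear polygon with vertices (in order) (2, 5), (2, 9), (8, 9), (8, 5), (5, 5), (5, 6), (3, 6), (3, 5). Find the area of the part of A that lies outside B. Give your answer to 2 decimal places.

|A| = 32, |A∩B| = 2.
|A ∖ B| = |A| − |A∩B| = 32 − 2 = 30.00.

30.00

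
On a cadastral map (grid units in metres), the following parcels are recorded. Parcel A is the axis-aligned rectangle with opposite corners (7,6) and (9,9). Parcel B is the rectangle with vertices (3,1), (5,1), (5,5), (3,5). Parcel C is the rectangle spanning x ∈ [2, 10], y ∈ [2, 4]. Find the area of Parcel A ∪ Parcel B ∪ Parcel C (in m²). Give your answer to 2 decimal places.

26.00

By inclusion–exclusion:
Individual areas: |Parcel A| = 6, |Parcel B| = 8, |Parcel C| = 16.
|Parcel A∩Parcel B| = 0 (no overlap).
|Parcel A∩Parcel C| = 0 (no overlap).
|Parcel B∩Parcel C|: x∈[3,5], y∈[2,4] → 2·2 = 4.
|Parcel A∩Parcel B∩Parcel C| = 0.
|Parcel A ∪ Parcel B ∪ Parcel C| = 30 − 4 + 0 = 26.00.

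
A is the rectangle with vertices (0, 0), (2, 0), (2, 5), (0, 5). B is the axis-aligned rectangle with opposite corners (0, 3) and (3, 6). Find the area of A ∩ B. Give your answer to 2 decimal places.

4.00

|A∩B|: x∈[0,2], y∈[3,5] → 2·2 = 4.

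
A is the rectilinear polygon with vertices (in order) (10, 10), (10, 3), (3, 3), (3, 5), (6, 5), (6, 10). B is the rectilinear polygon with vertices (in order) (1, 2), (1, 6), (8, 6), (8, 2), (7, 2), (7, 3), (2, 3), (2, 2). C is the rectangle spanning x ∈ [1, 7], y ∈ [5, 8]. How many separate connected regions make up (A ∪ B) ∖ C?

1

(A ∪ B) ∖ C is a single connected region.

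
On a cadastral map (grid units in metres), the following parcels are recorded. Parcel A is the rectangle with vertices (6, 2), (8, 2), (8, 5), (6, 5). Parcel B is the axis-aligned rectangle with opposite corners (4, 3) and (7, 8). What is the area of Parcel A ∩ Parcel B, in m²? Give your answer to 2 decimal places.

2.00

|Parcel A∩Parcel B|: x∈[6,7], y∈[3,5] → 1·2 = 2.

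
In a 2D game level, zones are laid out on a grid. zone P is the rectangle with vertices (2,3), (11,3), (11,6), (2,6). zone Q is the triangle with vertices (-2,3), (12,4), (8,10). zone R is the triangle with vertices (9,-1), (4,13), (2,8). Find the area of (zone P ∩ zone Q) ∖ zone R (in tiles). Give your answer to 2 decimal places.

15.57

|zone P ∩ zone Q| = 21.4238.
|(zone P ∩ zone Q) ∩ zone R| = 5.8557.
|(zone P ∩ zone Q) ∖ zone R| = 21.4238 − 5.8557 = 15.57.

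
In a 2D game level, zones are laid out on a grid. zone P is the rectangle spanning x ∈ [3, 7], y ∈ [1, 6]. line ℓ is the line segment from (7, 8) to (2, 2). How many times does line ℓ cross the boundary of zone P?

2

The segment meets the boundary at (5.333,6), (3,3.2).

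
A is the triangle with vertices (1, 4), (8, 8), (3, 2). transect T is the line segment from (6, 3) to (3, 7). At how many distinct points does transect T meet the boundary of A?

2

The segment meets the boundary at (3.975,5.7), (4.974,4.368).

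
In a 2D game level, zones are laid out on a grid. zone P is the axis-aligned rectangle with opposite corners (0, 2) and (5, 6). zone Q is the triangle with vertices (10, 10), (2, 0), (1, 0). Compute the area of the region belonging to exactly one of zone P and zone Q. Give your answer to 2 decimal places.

22.07

|zone P| = 20, |zone Q| = 5, |zone P∩zone Q| = 1.4639.
|zone P △ zone Q| = |zone P| + |zone Q| − 2·|zone P∩zone Q| = 20 + 5 − 2.9278 = 22.07.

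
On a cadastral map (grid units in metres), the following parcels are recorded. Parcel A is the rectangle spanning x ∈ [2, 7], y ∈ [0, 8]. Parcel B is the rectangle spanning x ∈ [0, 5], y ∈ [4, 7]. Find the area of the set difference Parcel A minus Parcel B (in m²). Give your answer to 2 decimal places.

|Parcel A∩Parcel B|: x∈[2,5], y∈[4,7] → 3·3 = 9.
|Parcel A| = 40.
|Parcel A ∖ Parcel B| = |Parcel A| − |Parcel A∩Parcel B| = 40 − 9 = 31.00.

31.00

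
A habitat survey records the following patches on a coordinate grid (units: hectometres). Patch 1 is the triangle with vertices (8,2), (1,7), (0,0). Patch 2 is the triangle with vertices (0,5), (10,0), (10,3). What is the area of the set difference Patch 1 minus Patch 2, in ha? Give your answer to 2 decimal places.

|Patch 1| = 27, |Patch 1∩Patch 2| = 6.9583.
|Patch 1 ∖ Patch 2| = |Patch 1| − |Patch 1∩Patch 2| = 27 − 6.9583 = 20.04.

20.04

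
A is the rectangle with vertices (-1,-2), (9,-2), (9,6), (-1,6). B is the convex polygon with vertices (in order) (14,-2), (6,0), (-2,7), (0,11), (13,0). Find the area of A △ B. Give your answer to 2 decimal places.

77.19

|A| = 80, |B| = 68.5, |A∩B| = 35.6545.
|A △ B| = |A| + |B| − 2·|A∩B| = 80 + 68.5 − 71.3089 = 77.19.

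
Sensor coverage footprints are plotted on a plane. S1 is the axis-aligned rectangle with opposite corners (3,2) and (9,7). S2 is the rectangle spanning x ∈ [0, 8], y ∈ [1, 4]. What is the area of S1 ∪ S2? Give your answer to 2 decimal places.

44.00

By inclusion–exclusion:
Individual areas: |S1| = 30, |S2| = 24.
|S1∩S2|: x∈[3,8], y∈[2,4] → 5·2 = 10.
|S1 ∪ S2| = 54 − 10 = 44.00.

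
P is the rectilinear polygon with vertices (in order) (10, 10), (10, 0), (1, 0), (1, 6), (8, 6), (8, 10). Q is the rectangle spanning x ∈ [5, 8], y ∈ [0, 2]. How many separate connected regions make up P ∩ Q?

P ∩ Q is a single connected region.

1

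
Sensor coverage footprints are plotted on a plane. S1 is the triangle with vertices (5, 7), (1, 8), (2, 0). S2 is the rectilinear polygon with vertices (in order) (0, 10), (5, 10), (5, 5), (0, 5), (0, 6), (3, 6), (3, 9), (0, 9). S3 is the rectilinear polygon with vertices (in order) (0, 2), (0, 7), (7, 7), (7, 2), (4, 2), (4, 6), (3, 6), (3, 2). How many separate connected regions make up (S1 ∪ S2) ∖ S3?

3

(S1 ∪ S2) ∖ S3 splits into 3 disjoint pieces (area 10.4375, area 2.5, area 1.1071).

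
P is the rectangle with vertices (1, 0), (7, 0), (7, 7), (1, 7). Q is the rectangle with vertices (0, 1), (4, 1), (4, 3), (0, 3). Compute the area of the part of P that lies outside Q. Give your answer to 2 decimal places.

|P∩Q|: x∈[1,4], y∈[1,3] → 3·2 = 6.
|P| = 42.
|P ∖ Q| = |P| − |P∩Q| = 42 − 6 = 36.00.

36.00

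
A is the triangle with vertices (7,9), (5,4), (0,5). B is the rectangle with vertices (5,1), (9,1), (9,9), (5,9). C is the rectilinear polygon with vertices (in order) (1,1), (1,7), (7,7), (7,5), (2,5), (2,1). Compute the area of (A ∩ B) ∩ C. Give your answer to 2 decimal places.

The region (A ∩ B) ∩ C is the polygon with vertices (5,7), (6.2,7), (5.4,5), (5,5).
By the shoelace formula its area is 1.60.

1.60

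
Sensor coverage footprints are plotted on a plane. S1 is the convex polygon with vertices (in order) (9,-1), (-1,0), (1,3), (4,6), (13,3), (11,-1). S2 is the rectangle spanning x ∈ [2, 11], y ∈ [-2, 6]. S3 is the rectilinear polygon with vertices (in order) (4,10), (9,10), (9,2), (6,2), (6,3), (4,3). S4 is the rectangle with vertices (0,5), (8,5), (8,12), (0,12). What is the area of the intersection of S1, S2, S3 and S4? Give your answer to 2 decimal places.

The intersection is the polygon with vertices (4,6), (7,5), (4,5).
By the shoelace formula its area is 1.50.

1.50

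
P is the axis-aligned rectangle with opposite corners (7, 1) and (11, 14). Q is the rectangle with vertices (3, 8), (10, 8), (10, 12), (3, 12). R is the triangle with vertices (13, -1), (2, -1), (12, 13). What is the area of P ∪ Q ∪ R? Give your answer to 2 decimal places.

By inclusion–exclusion:
Individual areas: |P| = 52, |Q| = 28, |R| = 77.
|P∩Q|: x∈[7,10], y∈[8,12] → 3·4 = 12.
|P∩R| = 31.2.
|Q∩R| = 1.7286.
|P∩Q∩R| = 1.7286.
|P ∪ Q ∪ R| = 157 − 44.9286 + 1.7286 = 113.80.

113.80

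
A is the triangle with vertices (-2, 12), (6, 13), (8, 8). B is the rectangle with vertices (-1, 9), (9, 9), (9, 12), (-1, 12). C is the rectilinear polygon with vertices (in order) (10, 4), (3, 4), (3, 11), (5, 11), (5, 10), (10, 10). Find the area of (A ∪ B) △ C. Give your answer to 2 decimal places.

61.35

|A ∪ B| = 35.45.
|(A ∪ B) ∩ C| = 9.05.
|(A ∪ B) △ C| = 35.45 + 44 − 18.1 = 61.35.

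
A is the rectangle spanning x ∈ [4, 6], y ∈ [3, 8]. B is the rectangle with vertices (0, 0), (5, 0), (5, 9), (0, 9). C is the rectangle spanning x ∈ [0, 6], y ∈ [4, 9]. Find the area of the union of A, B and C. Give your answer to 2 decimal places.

By inclusion–exclusion:
Individual areas: |A| = 10, |B| = 45, |C| = 30.
|A∩B|: x∈[4,5], y∈[3,8] → 1·5 = 5.
|A∩C|: x∈[4,6], y∈[4,8] → 2·4 = 8.
|B∩C|: x∈[0,5], y∈[4,9] → 5·5 = 25.
|A∩B∩C| = 4.
|A ∪ B ∪ C| = 85 − 38 + 4 = 51.00.

51.00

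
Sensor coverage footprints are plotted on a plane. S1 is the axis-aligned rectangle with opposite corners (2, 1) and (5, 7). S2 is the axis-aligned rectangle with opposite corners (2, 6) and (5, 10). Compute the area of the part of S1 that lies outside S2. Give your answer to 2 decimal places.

|S1∩S2|: x∈[2,5], y∈[6,7] → 3·1 = 3.
|S1| = 18.
|S1 ∖ S2| = |S1| − |S1∩S2| = 18 − 3 = 15.00.

15.00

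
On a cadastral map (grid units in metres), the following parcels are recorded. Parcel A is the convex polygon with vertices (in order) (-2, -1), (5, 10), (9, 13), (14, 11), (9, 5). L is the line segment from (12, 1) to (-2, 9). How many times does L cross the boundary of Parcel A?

The segment meets the boundary at (2.667,6.333), (6.953,3.884).

2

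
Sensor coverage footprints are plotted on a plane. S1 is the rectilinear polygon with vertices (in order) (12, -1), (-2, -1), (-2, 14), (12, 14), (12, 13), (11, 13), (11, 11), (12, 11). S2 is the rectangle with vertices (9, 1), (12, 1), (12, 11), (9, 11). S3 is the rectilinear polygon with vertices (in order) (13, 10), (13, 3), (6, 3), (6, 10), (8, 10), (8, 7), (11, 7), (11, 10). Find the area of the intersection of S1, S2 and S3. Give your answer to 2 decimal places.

15.00

The intersection is the polygon with vertices (12,3), (9,3), (9,7), (11,7), (11,10), (12,10).
By the shoelace formula its area is 15.00.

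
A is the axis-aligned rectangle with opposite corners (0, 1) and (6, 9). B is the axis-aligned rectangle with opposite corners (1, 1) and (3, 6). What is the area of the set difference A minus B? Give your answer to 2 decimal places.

|A∩B|: x∈[1,3], y∈[1,6] → 2·5 = 10.
|A| = 48.
|A ∖ B| = |A| − |A∩B| = 48 − 10 = 38.00.

38.00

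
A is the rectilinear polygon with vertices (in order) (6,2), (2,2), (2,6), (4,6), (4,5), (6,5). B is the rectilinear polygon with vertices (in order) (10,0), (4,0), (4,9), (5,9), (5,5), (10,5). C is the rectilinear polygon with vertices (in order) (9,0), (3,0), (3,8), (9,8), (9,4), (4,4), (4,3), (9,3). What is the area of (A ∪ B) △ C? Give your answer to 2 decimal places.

31.00

|A ∪ B| = 42.
|(A ∪ B) ∩ C| = 27.
|(A ∪ B) △ C| = 42 + 43 − 54 = 31.00.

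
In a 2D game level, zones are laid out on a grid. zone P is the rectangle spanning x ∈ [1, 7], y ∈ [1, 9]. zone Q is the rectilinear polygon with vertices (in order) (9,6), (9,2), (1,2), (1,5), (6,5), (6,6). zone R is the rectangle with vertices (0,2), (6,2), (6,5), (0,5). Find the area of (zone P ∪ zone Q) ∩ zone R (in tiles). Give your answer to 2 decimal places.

15.00

The region (zone P ∪ zone Q) ∩ zone R is the polygon with vertices (1,5), (6,5), (6,2), (1,2).
By the shoelace formula its area is 15.00.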